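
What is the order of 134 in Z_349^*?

348

The order of 134 must divide φ(349) = 349 − 1 = 348 = 2^2 · 3 · 29.
Divisors of 348: 1, 2, 3, 4, 6, 12, 29, 58, 87, 116, 174, 348.
Test each divisor d:
134^1 ≡ 134
134^2 ≡ 157
134^3 ≡ 98
134^4 ≡ 219
134^6 ≡ 181
134^12 ≡ 304
134^29 ≡ 24
134^58 ≡ 227
134^87 ≡ 213
134^116 ≡ 226
134^174 ≡ 348
134^348 ≡ 1
So ord_349(134) = 348.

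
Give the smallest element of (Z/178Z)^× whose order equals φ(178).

3

φ(178) = φ(2)·φ(89) = 1·88 = 88 = 2^3 · 11.
Test candidates g = 2, 3, … against the prime factors q ∈ {2, 11} of φ(178): g is a generator iff g^(88/q) ≢ 1 for every such q.
g = 2: gcd(2, 178) = 2 > 1, not a unit — skip.
g = 3: 3^44 ≡ 177; 3^8 ≡ 153 — none is 1, so 3 is a primitive root.
So 3 is the smallest generator of (Z/178Z)^×.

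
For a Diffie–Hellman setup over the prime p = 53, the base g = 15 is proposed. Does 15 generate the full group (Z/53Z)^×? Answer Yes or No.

φ(53) = 53 − 1 = 52 = 2^2 · 13.
Test 15^(52/q) mod 53 for each prime factor q of 52:
15^26 ≡ 1 (mod 53)  [q = 2: ≡ 1 ✗]
15^4 ≡ 10 (mod 53)  [q = 13: ≢ 1 ✓]
15^26 ≡ 1 shows ord(15) | 26, strictly less than φ(53); not a primitive root.

No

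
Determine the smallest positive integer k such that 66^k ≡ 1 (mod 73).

By Lagrange's theorem, ord_73(66) divides φ(73) = 73 − 1 = 72 = 2^3 · 3^2.
Divisors of 72: 1, 2, 3, 4, 6, 8, 9, 12, 18, 24, 36, 72.
Test each divisor d:
66^1 ≡ 66
66^2 ≡ 49
66^3 ≡ 22
66^4 ≡ 65
66^6 ≡ 46
66^8 ≡ 64
66^9 ≡ 63
66^12 ≡ 72
66^18 ≡ 27
66^24 ≡ 1
Therefore the multiplicative order of 66 modulo 73 is 24.

24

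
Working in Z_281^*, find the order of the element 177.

By Lagrange's theorem, ord_281(177) divides φ(281) = 281 − 1 = 280 = 2^3 · 5 · 7.
Divisors of 280: 1, 2, 4, 5, 7, 8, 10, 14, 20, 28, 35, 40, 56, 70, 140, 280.
Check 177^d mod 281 for each divisor in increasing order:
177^1 ≡ 177
177^2 ≡ 138
177^4 ≡ 217
177^5 ≡ 193
177^7 ≡ 220
177^8 ≡ 162
177^10 ≡ 157
177^14 ≡ 68
177^20 ≡ 202
177^28 ≡ 128
177^35 ≡ 60
177^40 ≡ 59
177^56 ≡ 86
177^70 ≡ 228
177^140 ≡ 280
177^280 ≡ 1
So ord_281(177) = 280.

280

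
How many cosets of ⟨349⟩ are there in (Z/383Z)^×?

1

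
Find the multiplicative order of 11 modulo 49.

By Lagrange's theorem, ord_49(11) divides φ(49) = φ(7^2) = 7·(7−1) = 42 = 2 · 3 · 7.
Divisors of 42: 1, 2, 3, 6, 7, 14, 21, 42.
Compute 11^d (mod 49) for the divisors d until we hit 1:
11^1 ≡ 11 (mod 49)
11^2 ≡ 23 (mod 49)
11^3 ≡ 8 (mod 49)
11^6 ≡ 15 (mod 49)
11^7 ≡ 18 (mod 49)
11^14 ≡ 30 (mod 49)
11^21 ≡ 1 (mod 49) ✓
Therefore the multiplicative order of 11 modulo 49 is 21.

21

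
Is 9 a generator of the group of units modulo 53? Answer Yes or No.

φ(53) = 53 − 1 = 52 = 2^2 · 13.
Test 9^(52/q) mod 53 for each prime factor q of 52:
9^26 ≡ 1 (mod 53)  [q = 2: ≡ 1 ✗]
9^4 ≡ 42 (mod 53)  [q = 13: ≢ 1 ✓]
The check at q = 2 fails, so 9 generates a proper subgroup.

No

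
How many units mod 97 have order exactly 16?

φ(97) = 97 − 1 = 96 = 2^5 · 3.
In a cyclic group of order 96, there are φ(d) elements of order d for each divisor d of 96, and zero for non-divisors.
16 = 2^4 divides 96, and φ(16) = 8.

8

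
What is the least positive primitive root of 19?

2

φ(19) = 19 − 1 = 18 = 2 · 3^2.
Test candidates g = 2, 3, … against the prime factors q ∈ {2, 3} of φ(19): g is a generator iff g^(18/q) ≢ 1 for every such q.
g = 2: 2^9 ≡ 18; 2^6 ≡ 7 — none is 1, so 2 is a primitive root.
Hence the least primitive root of 19 is 2.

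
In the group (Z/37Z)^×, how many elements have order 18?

φ(37) = 37 − 1 = 36 = 2^2 · 3^2.
(Z/37Z)^× is cyclic (|G| = 36); a cyclic group of order m has exactly φ(d) elements of each order d | m, and none otherwise.
18 = 2 · 3^2 divides 36, and φ(18) = 6.

6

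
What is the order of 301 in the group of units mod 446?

111

The order of 301 must divide φ(446) = φ(2)·φ(223) = 1·222 = 222 = 2 · 3 · 37.
Divisors of 222: 1, 2, 3, 6, 37, 74, 111, 222.
Test each divisor d:
301^1 ≡ 301 (mod 446)
301^2 ≡ 63 (mod 446)
301^3 ≡ 231 (mod 446)
301^6 ≡ 287 (mod 446)
301^37 ≡ 39 (mod 446)
301^74 ≡ 183 (mod 446)
301^111 ≡ 1 (mod 446) ✓
The smallest such exponent is 111, so the order of 301 is 111.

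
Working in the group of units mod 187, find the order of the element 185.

40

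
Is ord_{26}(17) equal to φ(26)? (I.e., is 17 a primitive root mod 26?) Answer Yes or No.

No

φ(26) = φ(2)·φ(13) = 1·12 = 12 = 2^2 · 3.
It suffices to check that the order of 17 is not a proper divisor of 12: compute 17^(12/q) for q ∈ {2, 3}.
17^6 ≡ 1 (mod 26)  [q = 2: ≡ 1 ✗]
17^4 ≡ 9 (mod 26)  [q = 3: ≢ 1 ✓]
17^6 ≡ 1 shows ord(17) | 6, strictly less than φ(26); not a primitive root.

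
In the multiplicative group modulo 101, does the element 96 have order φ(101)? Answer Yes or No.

No

φ(101) = 101 − 1 = 100 = 2^2 · 5^2.
Test 96^(100/q) mod 101 for each prime factor q of 100:
96^50 ≡ 1 (mod 101)  [q = 2: ≡ 1 ✗]
96^20 ≡ 84 (mod 101)  [q = 5: ≢ 1 ✓]
Since 96^50 ≡ 1, the order of 96 divides 50 < 100, so 96 is not a primitive root.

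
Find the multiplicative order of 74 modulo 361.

171

Since 74 ∈ (Z/361Z)^×, its order divides φ(361) = φ(19^2) = 19·(19−1) = 342 = 2 · 3^2 · 19.
Divisors of 342: 1, 2, 3, 6, 9, 18, 19, 38, 57, 114, 171, 342.
Compute 74^d (mod 361) for the divisors d until we hit 1:
74^1 ≡ 74 (mod 361)
74^2 ≡ 61 (mod 361)
74^3 ≡ 182 (mod 361)
74^6 ≡ 273 (mod 361)
74^9 ≡ 229 (mod 361)
74^18 ≡ 96 (mod 361)
74^19 ≡ 245 (mod 361)
74^38 ≡ 99 (mod 361)
74^57 ≡ 68 (mod 361)
74^114 ≡ 292 (mod 361)
74^171 ≡ 1 (mod 361) ✓
So ord_361(74) = 171.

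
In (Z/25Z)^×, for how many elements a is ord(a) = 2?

φ(25) = φ(5^2) = 5·(5−1) = 20 = 2^2 · 5.
Since (Z/25Z)^× is cyclic of order 20, the number of elements of order d is φ(d) when d | 20 and 0 otherwise.
2 | 20, and φ(2) = 2 − 1 = 1.

1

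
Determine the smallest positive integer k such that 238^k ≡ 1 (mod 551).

ord(238) | φ(551) = φ(19·29) = (19−1)·(29−1) = 18·28 = 504 = 2^3 · 3^2 · 7.
Divisors of 504: 1, 2, 3, 4, 6, 7, 8, 9, 12, 14, 18, 21, 24, 28, 36, 42, 56, 63, 72, 84, 126, 168, 252, 504.
Evaluate successive powers at the divisors of 504:
238^1 ≡ 238 (mod 551)
238^2 ≡ 442 (mod 551)
238^3 ≡ 506 (mod 551)
238^4 ≡ 310 (mod 551)
238^6 ≡ 372 (mod 551)
238^7 ≡ 376 (mod 551)
238^8 ≡ 226 (mod 551)
238^9 ≡ 341 (mod 551)
238^12 ≡ 83 (mod 551)
238^14 ≡ 320 (mod 551)
238^18 ≡ 20 (mod 551)
238^21 ≡ 202 (mod 551)
238^24 ≡ 277 (mod 551)
238^28 ≡ 465 (mod 551)
238^36 ≡ 400 (mod 551)
238^42 ≡ 30 (mod 551)
238^56 ≡ 233 (mod 551)
238^63 ≡ 550 (mod 551)
238^72 ≡ 210 (mod 551)
238^84 ≡ 349 (mod 551)
238^126 ≡ 1 (mod 551) ✓
So ord_551(238) = 126.

126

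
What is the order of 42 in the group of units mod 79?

39

ord(42) | φ(79) = 79 − 1 = 78 = 2 · 3 · 13.
Divisors of 78: 1, 2, 3, 6, 13, 26, 39, 78.
Check 42^d mod 79 for each divisor in increasing order:
42^1 ≡ 42 (mod 79)
42^2 ≡ 26 (mod 79)
42^3 ≡ 65 (mod 79)
42^6 ≡ 38 (mod 79)
42^13 ≡ 55 (mod 79)
42^26 ≡ 23 (mod 79)
42^39 ≡ 1 (mod 79) ✓
Therefore the multiplicative order of 42 modulo 79 is 39.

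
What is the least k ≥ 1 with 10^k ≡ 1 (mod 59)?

58

Since 10 ∈ (Z/59Z)^×, its order divides φ(59) = 59 − 1 = 58 = 2 · 29.
Divisors of 58: 1, 2, 29, 58.
Compute 10^d (mod 59) for the divisors d until we hit 1:
10^1 ≡ 10 (mod 59)
10^2 ≡ 41 (mod 59)
10^29 ≡ 58 (mod 59)
10^58 ≡ 1 (mod 59) ✓
So ord_59(10) = 58.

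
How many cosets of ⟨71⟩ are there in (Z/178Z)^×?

The order of 71 must divide φ(178) = φ(2)·φ(89) = 1·88 = 88 = 2^3 · 11.
Divisors of 88: 1, 2, 4, 8, 11, 22, 44, 88.
Test each divisor d:
71^1 ≡ 71
71^2 ≡ 57
71^4 ≡ 45
71^8 ≡ 67
71^11 ≡ 55
71^22 ≡ 177
71^44 ≡ 1
So ord_178(71) = 44, hence |⟨71⟩| = 44.
Index = |(Z/178Z)^×| / |⟨71⟩| = 88 / 44 = 2.

2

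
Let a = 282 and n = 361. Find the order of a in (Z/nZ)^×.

171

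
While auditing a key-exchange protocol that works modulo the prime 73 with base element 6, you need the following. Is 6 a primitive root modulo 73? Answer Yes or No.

No

φ(73) = 73 − 1 = 72 = 2^3 · 3^2.
6 is a primitive root mod 73 iff 6^(φ(73)/q) ≢ 1 for every prime q | φ(73), i.e. q ∈ {2, 3}.
6^36 ≡ 1 (mod 73)  [q = 2: ≡ 1 ✗]
6^24 ≡ 64 (mod 73)  [q = 3: ≢ 1 ✓]
6^36 ≡ 1 shows ord(6) | 36, strictly less than φ(73); not a primitive root.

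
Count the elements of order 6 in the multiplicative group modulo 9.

2

φ(9) = φ(3^2) = 3·(3−1) = 6 = 2 · 3.
Since (Z/9Z)^× is cyclic of order 6, the number of elements of order d is φ(d) when d | 6 and 0 otherwise.
6 = 2 · 3 divides 6, and φ(6) = 2.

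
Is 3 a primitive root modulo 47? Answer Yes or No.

φ(47) = 47 − 1 = 46 = 2 · 23.
An element g generates (Z/47Z)^× iff g^(46/q) ≢ 1 (mod 47) for each prime q ∈ {2, 23}.
3^23 ≡ 1 (mod 47)  [q = 2: ≡ 1 ✗]
3^2 ≡ 9 (mod 47)  [q = 23: ≢ 1 ✓]
The check at q = 2 fails, so 3 generates a proper subgroup.

No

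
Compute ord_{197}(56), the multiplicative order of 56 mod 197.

196

ord(56) | φ(197) = 197 − 1 = 196 = 2^2 · 7^2.
Divisors of 196: 1, 2, 4, 7, 14, 28, 49, 98, 196.
Compute 56^d (mod 197) for the divisors d until we hit 1:
56^1 ≡ 56 (mod 197)
56^2 ≡ 181 (mod 197)
56^4 ≡ 59 (mod 197)
56^7 ≡ 129 (mod 197)
56^14 ≡ 93 (mod 197)
56^28 ≡ 178 (mod 197)
56^49 ≡ 183 (mod 197)
56^98 ≡ 196 (mod 197)
56^196 ≡ 1 (mod 197) ✓
The smallest such exponent is 196, so the order of 56 is 196.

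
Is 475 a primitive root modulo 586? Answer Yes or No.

Yes

φ(586) = φ(2)·φ(293) = 1·292 = 292 = 2^2 · 73.
Test 475^(292/q) mod 586 for each prime factor q of 292:
475^146 ≡ 585 (mod 586)  [q = 2: ≢ 1 ✓]
475^4 ≡ 225 (mod 586)  [q = 73: ≢ 1 ✓]
None equal 1, so ord_586(475) = 292: 475 is a primitive root.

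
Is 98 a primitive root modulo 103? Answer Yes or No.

No

φ(103) = 103 − 1 = 102 = 2 · 3 · 17.
It suffices to check that the order of 98 is not a proper divisor of 102: compute 98^(102/q) for q ∈ {2, 3, 17}.
98^51 ≡ 1 (mod 103)  [q = 2: ≡ 1 ✗]
98^34 ≡ 56 (mod 103)  [q = 3: ≢ 1 ✓]
98^6 ≡ 72 (mod 103)  [q = 17: ≢ 1 ✓]
Since 98^51 ≡ 1, the order of 98 divides 51 < 102, so 98 is not a primitive root.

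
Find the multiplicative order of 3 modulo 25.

20

ord(3) | φ(25) = φ(5^2) = 5·(5−1) = 20 = 2^2 · 5.
Divisors of 20: 1, 2, 4, 5, 10, 20.
Test each divisor d:
3^1 ≡ 3
3^2 ≡ 9
3^4 ≡ 6
3^5 ≡ 18
3^10 ≡ 24
3^20 ≡ 1
Hence ord(3) = 20.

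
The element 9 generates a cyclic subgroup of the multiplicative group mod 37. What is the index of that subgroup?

ord(9) | φ(37) = 37 − 1 = 36 = 2^2 · 3^2.
Divisors of 36: 1, 2, 3, 4, 6, 9, 12, 18, 36.
Evaluate successive powers at the divisors of 36:
9^1 ≡ 9
9^2 ≡ 7
9^3 ≡ 26
9^4 ≡ 12
9^6 ≡ 10
9^9 ≡ 1
Thus |⟨9⟩| = ord(9) = 9.
The index is φ(37) / ord(9) = 36 / 9 = 4.

4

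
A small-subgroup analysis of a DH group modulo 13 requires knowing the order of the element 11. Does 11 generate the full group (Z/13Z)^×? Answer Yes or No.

Yes

φ(13) = 13 − 1 = 12 = 2^2 · 3.
An element g generates (Z/13Z)^× iff g^(12/q) ≢ 1 (mod 13) for each prime q ∈ {2, 3}.
11^6 ≡ 12 (mod 13)  [q = 2: ≢ 1 ✓]
11^4 ≡ 3 (mod 13)  [q = 3: ≢ 1 ✓]
None equal 1, so ord_13(11) = 12: 11 is a primitive root.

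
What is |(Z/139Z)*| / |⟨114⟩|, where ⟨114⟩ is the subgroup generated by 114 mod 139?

1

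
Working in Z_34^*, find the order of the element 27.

16

ord(27) | φ(34) = φ(2)·φ(17) = 1·16 = 16 = 2^4.
Divisors of 16: 1, 2, 4, 8, 16.
Compute 27^d (mod 34) for the divisors d until we hit 1:
27^1 ≡ 27
27^2 ≡ 15
27^4 ≡ 21
27^8 ≡ 33
27^16 ≡ 1
Therefore the multiplicative order of 27 modulo 34 is 16.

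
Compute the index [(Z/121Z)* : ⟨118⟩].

ord(118) | φ(121) = φ(11^2) = 11·(11−1) = 110 = 2 · 5 · 11.
Divisors of 110: 1, 2, 5, 10, 11, 22, 55, 110.
Test each divisor d:
118^1 ≡ 118 (mod 121)
118^2 ≡ 9 (mod 121)
118^5 ≡ 120 (mod 121)
118^10 ≡ 1 (mod 121) ✓
So ord_121(118) = 10, hence |⟨118⟩| = 10.
The index is φ(121) / ord(118) = 110 / 10 = 11.

11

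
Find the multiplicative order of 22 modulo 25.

By Lagrange's theorem, ord_25(22) divides φ(25) = φ(5^2) = 5·(5−1) = 20 = 2^2 · 5.
Divisors of 20: 1, 2, 4, 5, 10, 20.
Check 22^d mod 25 for each divisor in increasing order:
22^1 ≡ 22
22^2 ≡ 9
22^4 ≡ 6
22^5 ≡ 7
22^10 ≡ 24
22^20 ≡ 1
So ord_25(22) = 20.

20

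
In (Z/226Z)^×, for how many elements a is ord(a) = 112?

48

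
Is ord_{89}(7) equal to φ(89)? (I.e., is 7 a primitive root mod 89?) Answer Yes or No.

Yes

φ(89) = 89 − 1 = 88 = 2^3 · 11.
An element g generates (Z/89Z)^× iff g^(88/q) ≢ 1 (mod 89) for each prime q ∈ {2, 11}.
7^44 ≡ 88 (mod 89)  [q = 2: ≢ 1 ✓]
7^8 ≡ 4 (mod 89)  [q = 11: ≢ 1 ✓]
All checks pass, so 7 has order 88 and is a primitive root modulo 89.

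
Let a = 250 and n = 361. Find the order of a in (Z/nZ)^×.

342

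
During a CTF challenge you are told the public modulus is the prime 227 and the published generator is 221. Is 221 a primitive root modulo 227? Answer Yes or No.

φ(227) = 227 − 1 = 226 = 2 · 113.
221 is a primitive root mod 227 iff 221^(φ(227)/q) ≢ 1 for every prime q | φ(227), i.e. q ∈ {2, 113}.
221^113 ≡ 1 (mod 227)  [q = 2: ≡ 1 ✗]
221^2 ≡ 36 (mod 227)  [q = 113: ≢ 1 ✓]
The check at q = 2 fails, so 221 generates a proper subgroup.

No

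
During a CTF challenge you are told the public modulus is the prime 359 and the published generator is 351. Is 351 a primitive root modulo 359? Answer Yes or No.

φ(359) = 359 − 1 = 358 = 2 · 179.
An element g generates (Z/359Z)^× iff g^(358/q) ≢ 1 (mod 359) for each prime q ∈ {2, 179}.
351^179 ≡ 358 (mod 359)  [q = 2: ≢ 1 ✓]
351^2 ≡ 64 (mod 359)  [q = 179: ≢ 1 ✓]
All checks pass, so 351 has order 358 and is a primitive root modulo 359.

Yes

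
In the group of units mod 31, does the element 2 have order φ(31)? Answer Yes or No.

φ(31) = 31 − 1 = 30 = 2 · 3 · 5.
2 is a primitive root mod 31 iff 2^(φ(31)/q) ≢ 1 for every prime q | φ(31), i.e. q ∈ {2, 3, 5}.
2^15 ≡ 1 (mod 31)  [q = 2: ≡ 1 ✗]
2^10 ≡ 1 (mod 31)  [q = 3: ≡ 1 ✗]
2^6 ≡ 2 (mod 31)  [q = 5: ≢ 1 ✓]
Since 2^15 ≡ 1, the order of 2 divides 15 < 30, so 2 is not a primitive root.

No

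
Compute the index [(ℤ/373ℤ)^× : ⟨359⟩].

1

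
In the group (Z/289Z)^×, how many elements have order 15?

φ(289) = φ(17^2) = 17·(17−1) = 272 = 2^4 · 17.
In a cyclic group of order 272, there are φ(d) elements of order d for each divisor d of 272, and zero for non-divisors.
15 does not divide 272, so no element of (Z/289Z)^× has order 15.

0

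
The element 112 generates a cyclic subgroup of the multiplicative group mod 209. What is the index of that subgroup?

2

By Lagrange's theorem, ord_209(112) divides φ(209) = φ(11·19) = (11−1)·(19−1) = 10·18 = 180 = 2^2 · 3^2 · 5.
Divisors of 180: 1, 2, 3, 4, 5, 6, 9, 10, 12, 15, 18, 20, 30, 36, 45, 60, 90, 180.
Compute 112^d (mod 209) for the divisors d until we hit 1:
112^1 ≡ 112
112^2 ≡ 4
112^3 ≡ 30
112^4 ≡ 16
112^5 ≡ 120
112^6 ≡ 64
112^9 ≡ 39
112^10 ≡ 188
112^12 ≡ 125
112^15 ≡ 197
112^18 ≡ 58
112^20 ≡ 23
112^30 ≡ 144
112^36 ≡ 20
112^45 ≡ 153
112^60 ≡ 45
112^90 ≡ 1
So ord_209(112) = 90, hence |⟨112⟩| = 90.
Index = |(Z/209Z)^×| / |⟨112⟩| = 180 / 90 = 2.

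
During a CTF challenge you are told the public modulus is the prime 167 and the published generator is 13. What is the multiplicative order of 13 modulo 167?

166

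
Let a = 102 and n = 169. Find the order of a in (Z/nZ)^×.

156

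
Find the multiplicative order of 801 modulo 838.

418

By Lagrange's theorem, ord_838(801) divides φ(838) = φ(2)·φ(419) = 1·418 = 418 = 2 · 11 · 19.
Divisors of 418: 1, 2, 11, 19, 22, 38, 209, 418.
Evaluate successive powers at the divisors of 418:
801^1 ≡ 801 (mod 838)
801^2 ≡ 531 (mod 838)
801^11 ≡ 509 (mod 838)
801^19 ≡ 85 (mod 838)
801^22 ≡ 139 (mod 838)
801^38 ≡ 521 (mod 838)
801^209 ≡ 837 (mod 838)
801^418 ≡ 1 (mod 838) ✓
So ord_838(801) = 418.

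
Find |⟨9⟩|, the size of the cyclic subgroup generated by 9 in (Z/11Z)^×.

5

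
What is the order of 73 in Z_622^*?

The order of 73 must divide φ(622) = φ(2)·φ(311) = 1·310 = 310 = 2 · 5 · 31.
Divisors of 310: 1, 2, 5, 10, 31, 62, 155, 310.
Evaluate successive powers at the divisors of 310:
73^1 ≡ 73 (mod 622)
73^2 ≡ 353 (mod 622)
73^5 ≡ 329 (mod 622)
73^10 ≡ 13 (mod 622)
73^31 ≡ 527 (mod 622)
73^62 ≡ 317 (mod 622)
73^155 ≡ 1 (mod 622) ✓
The smallest such exponent is 155, so the order of 73 is 155.

155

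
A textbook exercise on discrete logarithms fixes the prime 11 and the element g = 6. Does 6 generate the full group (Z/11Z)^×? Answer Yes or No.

φ(11) = 11 − 1 = 10 = 2 · 5.
It suffices to check that the order of 6 is not a proper divisor of 10: compute 6^(10/q) for q ∈ {2, 5}.
6^5 ≡ 10 (mod 11)  [q = 2: ≢ 1 ✓]
6^2 ≡ 3 (mod 11)  [q = 5: ≢ 1 ✓]
Every test exponent gives a nontrivial residue, hence 6 generates the full group.

Yes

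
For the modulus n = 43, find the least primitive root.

φ(43) = 43 − 1 = 42 = 2 · 3 · 7.
g is a primitive root iff g^(42/q) ≢ 1 (mod 43) for each prime q ∈ {2, 3, 7}.
g = 2: 2^21 ≡ 42; 2^14 ≡ 1 — hits 1, so not a primitive root.
g = 3: 3^21 ≡ 42; 3^14 ≡ 36; 3^6 ≡ 41 — none is 1, so 3 is a primitive root.
The smallest primitive root modulo 43 is 3.

3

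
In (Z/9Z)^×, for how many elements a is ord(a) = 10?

φ(9) = φ(3^2) = 3·(3−1) = 6 = 2 · 3.
(Z/9Z)^× is cyclic (|G| = 6); a cyclic group of order m has exactly φ(d) elements of each order d | m, and none otherwise.
10 does not divide 6, so no element of (Z/9Z)^× has order 10.

0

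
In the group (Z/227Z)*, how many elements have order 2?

1

φ(227) = 227 − 1 = 226 = 2 · 113.
(Z/227Z)^× is cyclic (|G| = 226); a cyclic group of order m has exactly φ(d) elements of each order d | m, and none otherwise.
2 | 226, and φ(2) = 2 − 1 = 1.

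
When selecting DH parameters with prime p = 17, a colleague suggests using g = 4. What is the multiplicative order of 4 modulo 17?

ord(4) | φ(17) = 17 − 1 = 16 = 2^4.
Divisors of 16: 1, 2, 4, 8, 16.
Compute 4^d (mod 17) for the divisors d until we hit 1:
4^1 ≡ 4 (mod 17)
4^2 ≡ 16 (mod 17)
4^4 ≡ 1 (mod 17) ✓
Hence ord(4) = 4.

4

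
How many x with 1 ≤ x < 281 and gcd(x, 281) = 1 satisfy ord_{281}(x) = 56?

24

φ(281) = 281 − 1 = 280 = 2^3 · 5 · 7.
Since (Z/281Z)^× is cyclic of order 280, the number of elements of order d is φ(d) when d | 280 and 0 otherwise.
56 = 2^3 · 7 divides 280, and φ(56) = 24.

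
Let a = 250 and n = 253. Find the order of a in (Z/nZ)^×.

110

The order of 250 must divide φ(253) = φ(11·23) = (11−1)·(23−1) = 10·22 = 220 = 2^2 · 5 · 11.
Divisors of 220: 1, 2, 4, 5, 10, 11, 20, 22, 44, 55, 110, 220.
Compute 250^d (mod 253) for the divisors d until we hit 1:
250^1 ≡ 250 (mod 253)
250^2 ≡ 9 (mod 253)
250^4 ≡ 81 (mod 253)
250^5 ≡ 10 (mod 253)
250^10 ≡ 100 (mod 253)
250^11 ≡ 206 (mod 253)
250^20 ≡ 133 (mod 253)
250^22 ≡ 185 (mod 253)
250^44 ≡ 70 (mod 253)
250^55 ≡ 252 (mod 253)
250^110 ≡ 1 (mod 253) ✓
Hence ord(250) = 110.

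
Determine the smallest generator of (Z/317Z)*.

2

φ(317) = 317 − 1 = 316 = 2^2 · 79.
g is a primitive root iff g^(316/q) ≢ 1 (mod 317) for each prime q ∈ {2, 79}.
g = 2: 2^158 ≡ 316; 2^4 ≡ 16 — none is 1, so 2 is a primitive root.
So 2 is the smallest generator of (Z/317Z)^×.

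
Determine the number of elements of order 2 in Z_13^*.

φ(13) = 13 − 1 = 12 = 2^2 · 3.
In a cyclic group of order 12, there are φ(d) elements of order d for each divisor d of 12, and zero for non-divisors.
2 | 12, and φ(2) = 2 − 1 = 1.

1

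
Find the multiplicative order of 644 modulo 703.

By Lagrange's theorem, ord_703(644) divides φ(703) = φ(19·37) = (19−1)·(37−1) = 18·36 = 648 = 2^3 · 3^4.
Divisors of 648: 1, 2, 3, 4, 6, 8, 9, 12, 18, 24, 27, 36, 54, 72, 81, 108, 162, 216, 324, 648.
Check 644^d mod 703 for each divisor in increasing order:
644^1 ≡ 644 (mod 703)
644^2 ≡ 669 (mod 703)
644^3 ≡ 600 (mod 703)
644^4 ≡ 453 (mod 703)
644^6 ≡ 64 (mod 703)
644^8 ≡ 636 (mod 703)
644^9 ≡ 438 (mod 703)
644^12 ≡ 581 (mod 703)
644^18 ≡ 628 (mod 703)
644^24 ≡ 121 (mod 703)
644^27 ≡ 191 (mod 703)
644^36 ≡ 1 (mod 703) ✓
So ord_703(644) = 36.

36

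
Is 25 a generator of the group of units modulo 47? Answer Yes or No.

φ(47) = 47 − 1 = 46 = 2 · 23.
Test 25^(46/q) mod 47 for each prime factor q of 46:
25^23 ≡ 1 (mod 47)  [q = 2: ≡ 1 ✗]
25^2 ≡ 14 (mod 47)  [q = 23: ≢ 1 ✓]
Since 25^23 ≡ 1, the order of 25 divides 23 < 46, so 25 is not a primitive root.

No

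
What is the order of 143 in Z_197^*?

Since 143 ∈ (Z/197Z)^×, its order divides φ(197) = 197 − 1 = 196 = 2^2 · 7^2.
Divisors of 196: 1, 2, 4, 7, 14, 28, 49, 98, 196.
Check 143^d mod 197 for each divisor in increasing order:
143^1 ≡ 143 (mod 197)
143^2 ≡ 158 (mod 197)
143^4 ≡ 142 (mod 197)
143^7 ≡ 6 (mod 197)
143^14 ≡ 36 (mod 197)
143^28 ≡ 114 (mod 197)
143^49 ≡ 196 (mod 197)
143^98 ≡ 1 (mod 197) ✓
So ord_197(143) = 98.

98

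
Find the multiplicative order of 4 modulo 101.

ord(4) | φ(101) = 101 − 1 = 100 = 2^2 · 5^2.
Divisors of 100: 1, 2, 4, 5, 10, 20, 25, 50, 100.
Check 4^d mod 101 for each divisor in increasing order:
4^1 ≡ 4 (mod 101)
4^2 ≡ 16 (mod 101)
4^4 ≡ 54 (mod 101)
4^5 ≡ 14 (mod 101)
4^10 ≡ 95 (mod 101)
4^20 ≡ 36 (mod 101)
4^25 ≡ 100 (mod 101)
4^50 ≡ 1 (mod 101) ✓
Therefore the multiplicative order of 4 modulo 101 is 50.

50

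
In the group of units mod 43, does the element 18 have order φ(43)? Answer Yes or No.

Yes

φ(43) = 43 − 1 = 42 = 2 · 3 · 7.
Test 18^(42/q) mod 43 for each prime factor q of 42:
18^21 ≡ 42 (mod 43)  [q = 2: ≢ 1 ✓]
18^14 ≡ 6 (mod 43)  [q = 3: ≢ 1 ✓]
18^6 ≡ 41 (mod 43)  [q = 7: ≢ 1 ✓]
Every test exponent gives a nontrivial residue, hence 18 generates the full group.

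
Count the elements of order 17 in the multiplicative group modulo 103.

16

φ(103) = 103 − 1 = 102 = 2 · 3 · 17.
(Z/103Z)^× is cyclic (|G| = 102); a cyclic group of order m has exactly φ(d) elements of each order d | m, and none otherwise.
17 | 102, and φ(17) = 17 − 1 = 16.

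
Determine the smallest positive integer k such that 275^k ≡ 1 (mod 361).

Since 275 ∈ (Z/361Z)^×, its order divides φ(361) = φ(19^2) = 19·(19−1) = 342 = 2 · 3^2 · 19.
Divisors of 342: 1, 2, 3, 6, 9, 18, 19, 38, 57, 114, 171, 342.
Test each divisor d:
275^1 ≡ 275
275^2 ≡ 176
275^3 ≡ 26
275^6 ≡ 315
275^9 ≡ 248
275^18 ≡ 134
275^19 ≡ 28
275^38 ≡ 62
275^57 ≡ 292
275^114 ≡ 68
275^171 ≡ 1
Therefore the multiplicative order of 275 modulo 361 is 171.

171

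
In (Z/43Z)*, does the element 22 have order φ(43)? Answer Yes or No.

φ(43) = 43 − 1 = 42 = 2 · 3 · 7.
22 is a primitive root mod 43 iff 22^(φ(43)/q) ≢ 1 for every prime q | φ(43), i.e. q ∈ {2, 3, 7}.
22^21 ≡ 42 (mod 43)  [q = 2: ≢ 1 ✓]
22^14 ≡ 1 (mod 43)  [q = 3: ≡ 1 ✗]
22^6 ≡ 41 (mod 43)  [q = 7: ≢ 1 ✓]
22^14 ≡ 1 shows ord(22) | 14, strictly less than φ(43); not a primitive root.

No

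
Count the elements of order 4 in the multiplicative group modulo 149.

φ(149) = 149 − 1 = 148 = 2^2 · 37.
In a cyclic group of order 148, there are φ(d) elements of order d for each divisor d of 148, and zero for non-divisors.
4 = 2^2 divides 148, and φ(4) = 2.

2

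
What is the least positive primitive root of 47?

φ(47) = 47 − 1 = 46 = 2 · 23.
g is a primitive root iff g^(46/q) ≢ 1 (mod 47) for each prime q ∈ {2, 23}.
g = 2: 2^23 ≡ 1 — hits 1, so not a primitive root.
g = 3: 3^23 ≡ 1 — hits 1, so not a primitive root.
g = 4: 4^23 ≡ 1 — hits 1, so not a primitive root.
g = 5: 5^23 ≡ 46; 5^2 ≡ 25 — none is 1, so 5 is a primitive root.
Hence the least primitive root of 47 is 5.

5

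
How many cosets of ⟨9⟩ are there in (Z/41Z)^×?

10

By Lagrange's theorem, ord_41(9) divides φ(41) = 41 − 1 = 40 = 2^3 · 5.
Divisors of 40: 1, 2, 4, 5, 8, 10, 20, 40.
Evaluate successive powers at the divisors of 40:
9^1 ≡ 9 (mod 41)
9^2 ≡ 40 (mod 41)
9^4 ≡ 1 (mod 41) ✓
So ord_41(9) = 4, hence |⟨9⟩| = 4.
[(Z/41Z)^× : ⟨9⟩] = 40/4 = 10.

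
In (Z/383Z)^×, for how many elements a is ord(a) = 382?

φ(383) = 383 − 1 = 382 = 2 · 191.
Since (Z/383Z)^× is cyclic of order 382, the number of elements of order d is φ(d) when d | 382 and 0 otherwise.
382 = 2 · 191 divides 382, and φ(382) = 190.

190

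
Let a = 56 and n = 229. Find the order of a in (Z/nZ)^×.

114

Since 56 ∈ (Z/229Z)^×, its order divides φ(229) = 229 − 1 = 228 = 2^2 · 3 · 19.
Divisors of 228: 1, 2, 3, 4, 6, 12, 19, 38, 57, 76, 114, 228.
Test each divisor d:
56^1 ≡ 56 (mod 229)
56^2 ≡ 159 (mod 229)
56^3 ≡ 202 (mod 229)
56^4 ≡ 91 (mod 229)
56^6 ≡ 42 (mod 229)
56^12 ≡ 161 (mod 229)
56^19 ≡ 135 (mod 229)
56^38 ≡ 134 (mod 229)
56^57 ≡ 228 (mod 229)
56^76 ≡ 94 (mod 229)
56^114 ≡ 1 (mod 229) ✓
The smallest such exponent is 114, so the order of 56 is 114.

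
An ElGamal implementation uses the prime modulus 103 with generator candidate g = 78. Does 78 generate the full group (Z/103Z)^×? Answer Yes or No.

Yes

φ(103) = 103 − 1 = 102 = 2 · 3 · 17.
It suffices to check that the order of 78 is not a proper divisor of 102: compute 78^(102/q) for q ∈ {2, 3, 17}.
78^51 ≡ 102 (mod 103)  [q = 2: ≢ 1 ✓]
78^34 ≡ 46 (mod 103)  [q = 3: ≢ 1 ✓]
78^6 ≡ 34 (mod 103)  [q = 17: ≢ 1 ✓]
All checks pass, so 78 has order 102 and is a primitive root modulo 103.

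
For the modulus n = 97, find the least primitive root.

5

φ(97) = 97 − 1 = 96 = 2^5 · 3.
Test candidates g = 2, 3, … against the prime factors q ∈ {2, 3} of φ(97): g is a generator iff g^(96/q) ≢ 1 for every such q.
g = 2: 2^48 ≡ 1 — hits 1, so not a primitive root.
g = 3: 3^48 ≡ 1 — hits 1, so not a primitive root.
g = 4: 4^48 ≡ 1 — hits 1, so not a primitive root.
g = 5: 5^48 ≡ 96; 5^32 ≡ 35 — none is 1, so 5 is a primitive root.
The smallest primitive root modulo 97 is 5.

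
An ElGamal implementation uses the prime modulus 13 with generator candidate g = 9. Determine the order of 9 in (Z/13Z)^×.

3

By Lagrange's theorem, ord_13(9) divides φ(13) = 13 − 1 = 12 = 2^2 · 3.
Divisors of 12: 1, 2, 3, 4, 6, 12.
Test each divisor d:
9^1 ≡ 9 (mod 13)
9^2 ≡ 3 (mod 13)
9^3 ≡ 1 (mod 13) ✓
The smallest such exponent is 3, so the order of 9 is 3.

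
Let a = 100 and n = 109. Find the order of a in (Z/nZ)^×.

ord(100) | φ(109) = 109 − 1 = 108 = 2^2 · 3^3.
Divisors of 108: 1, 2, 3, 4, 6, 9, 12, 18, 27, 36, 54, 108.
Compute 100^d (mod 109) for the divisors d until we hit 1:
100^1 ≡ 100 (mod 109)
100^2 ≡ 81 (mod 109)
100^3 ≡ 34 (mod 109)
100^4 ≡ 21 (mod 109)
100^6 ≡ 66 (mod 109)
100^9 ≡ 64 (mod 109)
100^12 ≡ 105 (mod 109)
100^18 ≡ 63 (mod 109)
100^27 ≡ 108 (mod 109)
100^36 ≡ 45 (mod 109)
100^54 ≡ 1 (mod 109) ✓
The smallest such exponent is 54, so the order of 100 is 54.

54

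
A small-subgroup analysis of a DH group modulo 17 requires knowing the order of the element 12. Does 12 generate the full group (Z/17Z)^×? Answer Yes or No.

Yes

φ(17) = 17 − 1 = 16 = 2^4.
An element g generates (Z/17Z)^× iff g^(16/q) ≢ 1 (mod 17) for each prime q ∈ {2}.
12^8 ≡ 16 (mod 17)  [q = 2: ≢ 1 ✓]
None equal 1, so ord_17(12) = 16: 12 is a primitive root.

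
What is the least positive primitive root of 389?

φ(389) = 389 − 1 = 388 = 2^2 · 97.
g is a primitive root iff g^(388/q) ≢ 1 (mod 389) for each prime q ∈ {2, 97}.
g = 2: 2^194 ≡ 388; 2^4 ≡ 16 — none is 1, so 2 is a primitive root.
So 2 is the smallest generator of (Z/389Z)^×.

2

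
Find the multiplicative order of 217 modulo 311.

ord(217) | φ(311) = 311 − 1 = 310 = 2 · 5 · 31.
Divisors of 310: 1, 2, 5, 10, 31, 62, 155, 310.
Test each divisor d:
217^1 ≡ 217 (mod 311)
217^2 ≡ 128 (mod 311)
217^5 ≡ 287 (mod 311)
217^10 ≡ 265 (mod 311)
217^31 ≡ 275 (mod 311)
217^62 ≡ 52 (mod 311)
217^155 ≡ 310 (mod 311)
217^310 ≡ 1 (mod 311) ✓
So ord_311(217) = 310.

310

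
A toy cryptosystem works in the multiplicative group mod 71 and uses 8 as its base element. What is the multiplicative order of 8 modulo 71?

35

The order of 8 must divide φ(71) = 71 − 1 = 70 = 2 · 5 · 7.
Divisors of 70: 1, 2, 5, 7, 10, 14, 35, 70.
Check 8^d mod 71 for each divisor in increasing order:
8^1 ≡ 8 (mod 71)
8^2 ≡ 64 (mod 71)
8^5 ≡ 37 (mod 71)
8^7 ≡ 25 (mod 71)
8^10 ≡ 20 (mod 71)
8^14 ≡ 57 (mod 71)
8^35 ≡ 1 (mod 71) ✓
Therefore the multiplicative order of 8 modulo 71 is 35.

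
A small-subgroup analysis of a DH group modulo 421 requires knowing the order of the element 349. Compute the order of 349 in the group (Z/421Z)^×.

The order of 349 must divide φ(421) = 421 − 1 = 420 = 2^2 · 3 · 5 · 7.
Divisors of 420: 1, 2, 3, 4, 5, 6, 7, 10, 12, 14, 15, 20, 21, 28, 30, 35, 42, 60, 70, 84, 105, 140, 210, 420.
Compute 349^d (mod 421) for the divisors d until we hit 1:
349^1 ≡ 349
349^2 ≡ 132
349^3 ≡ 179
349^4 ≡ 163
349^5 ≡ 52
349^6 ≡ 45
349^7 ≡ 128
349^10 ≡ 178
349^12 ≡ 341
349^14 ≡ 386
349^15 ≡ 415
349^20 ≡ 109
349^21 ≡ 151
349^28 ≡ 383
349^30 ≡ 36
349^35 ≡ 188
349^42 ≡ 67
349^60 ≡ 33
349^70 ≡ 401
349^84 ≡ 279
349^105 ≡ 29
349^140 ≡ 400
349^210 ≡ 420
349^420 ≡ 1
Therefore the multiplicative order of 349 modulo 421 is 420.

420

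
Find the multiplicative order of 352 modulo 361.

342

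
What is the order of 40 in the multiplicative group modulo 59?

58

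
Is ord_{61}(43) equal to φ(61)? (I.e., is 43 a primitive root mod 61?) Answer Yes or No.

φ(61) = 61 − 1 = 60 = 2^2 · 3 · 5.
It suffices to check that the order of 43 is not a proper divisor of 60: compute 43^(60/q) for q ∈ {2, 3, 5}.
43^30 ≡ 60 (mod 61)  [q = 2: ≢ 1 ✓]
43^20 ≡ 47 (mod 61)  [q = 3: ≢ 1 ✓]
43^12 ≡ 58 (mod 61)  [q = 5: ≢ 1 ✓]
None equal 1, so ord_61(43) = 60: 43 is a primitive root.

Yes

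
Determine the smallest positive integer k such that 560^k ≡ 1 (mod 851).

By Lagrange's theorem, ord_851(560) divides φ(851) = φ(23·37) = (23−1)·(37−1) = 22·36 = 792 = 2^3 · 3^2 · 11.
Divisors of 792: 1, 2, 3, 4, 6, 8, 9, 11, 12, 18, 22, 24, 33, 36, 44, 66, 72, 88, 99, 132, 198, 264, 396, 792.
Evaluate successive powers at the divisors of 792:
560^1 ≡ 560 (mod 851)
560^2 ≡ 432 (mod 851)
560^3 ≡ 236 (mod 851)
560^4 ≡ 255 (mod 851)
560^6 ≡ 381 (mod 851)
560^8 ≡ 349 (mod 851)
560^9 ≡ 561 (mod 851)
560^11 ≡ 668 (mod 851)
560^12 ≡ 491 (mod 851)
560^18 ≡ 702 (mod 851)
560^22 ≡ 300 (mod 851)
560^24 ≡ 248 (mod 851)
560^33 ≡ 415 (mod 851)
560^36 ≡ 75 (mod 851)
560^44 ≡ 645 (mod 851)
560^66 ≡ 323 (mod 851)
560^72 ≡ 519 (mod 851)
560^88 ≡ 737 (mod 851)
560^99 ≡ 438 (mod 851)
560^132 ≡ 507 (mod 851)
560^198 ≡ 369 (mod 851)
560^264 ≡ 47 (mod 851)
560^396 ≡ 1 (mod 851) ✓
So ord_851(560) = 396.

396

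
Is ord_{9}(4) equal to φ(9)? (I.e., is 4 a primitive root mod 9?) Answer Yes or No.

No

φ(9) = φ(3^2) = 3·(3−1) = 6 = 2 · 3.
It suffices to check that the order of 4 is not a proper divisor of 6: compute 4^(6/q) for q ∈ {2, 3}.
4^3 ≡ 1 (mod 9)  [q = 2: ≡ 1 ✗]
4^2 ≡ 7 (mod 9)  [q = 3: ≢ 1 ✓]
The check at q = 2 fails, so 4 generates a proper subgroup.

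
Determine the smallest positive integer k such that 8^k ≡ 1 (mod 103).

17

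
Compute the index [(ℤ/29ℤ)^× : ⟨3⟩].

Since 3 ∈ (Z/29Z)^×, its order divides φ(29) = 29 − 1 = 28 = 2^2 · 7.
Divisors of 28: 1, 2, 4, 7, 14, 28.
Compute 3^d (mod 29) for the divisors d until we hit 1:
3^1 ≡ 3
3^2 ≡ 9
3^4 ≡ 23
3^7 ≡ 12
3^14 ≡ 28
3^28 ≡ 1
So ord_29(3) = 28, hence |⟨3⟩| = 28.
[(Z/29Z)^× : ⟨3⟩] = 28/28 = 1.

1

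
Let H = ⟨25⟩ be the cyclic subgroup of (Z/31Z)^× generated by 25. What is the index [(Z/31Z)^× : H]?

By Lagrange's theorem, ord_31(25) divides φ(31) = 31 − 1 = 30 = 2 · 3 · 5.
Divisors of 30: 1, 2, 3, 5, 6, 10, 15, 30.
Evaluate successive powers at the divisors of 30:
25^1 ≡ 25
25^2 ≡ 5
25^3 ≡ 1
Thus |⟨25⟩| = ord(25) = 3.
Index = |(Z/31Z)^×| / |⟨25⟩| = 30 / 3 = 10.

10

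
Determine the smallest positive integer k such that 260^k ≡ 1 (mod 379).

14

ord(260) | φ(379) = 379 − 1 = 378 = 2 · 3^3 · 7.
Divisors of 378: 1, 2, 3, 6, 7, 9, 14, 18, 21, 27, 42, 54, 63, 126, 189, 378.
Evaluate successive powers at the divisors of 378:
260^1 ≡ 260 (mod 379)
260^2 ≡ 138 (mod 379)
260^3 ≡ 254 (mod 379)
260^6 ≡ 86 (mod 379)
260^7 ≡ 378 (mod 379)
260^9 ≡ 241 (mod 379)
260^14 ≡ 1 (mod 379) ✓
So ord_379(260) = 14.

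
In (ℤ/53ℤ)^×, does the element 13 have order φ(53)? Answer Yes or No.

φ(53) = 53 − 1 = 52 = 2^2 · 13.
It suffices to check that the order of 13 is not a proper divisor of 52: compute 13^(52/q) for q ∈ {2, 13}.
13^26 ≡ 1 (mod 53)  [q = 2: ≡ 1 ✗]
13^4 ≡ 47 (mod 53)  [q = 13: ≢ 1 ✓]
13^26 ≡ 1 shows ord(13) | 26, strictly less than φ(53); not a primitive root.

No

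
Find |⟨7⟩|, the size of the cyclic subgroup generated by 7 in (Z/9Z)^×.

3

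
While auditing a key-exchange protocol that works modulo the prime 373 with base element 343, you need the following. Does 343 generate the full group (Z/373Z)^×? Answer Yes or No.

No

φ(373) = 373 − 1 = 372 = 2^2 · 3 · 31.
Test 343^(372/q) mod 373 for each prime factor q of 372:
343^186 ≡ 1 (mod 373)  [q = 2: ≡ 1 ✗]
343^124 ≡ 1 (mod 373)  [q = 3: ≡ 1 ✗]
343^12 ≡ 351 (mod 373)  [q = 31: ≢ 1 ✓]
Since 343^186 ≡ 1, the order of 343 divides 186 < 372, so 343 is not a primitive root.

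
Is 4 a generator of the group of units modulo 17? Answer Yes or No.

No

φ(17) = 17 − 1 = 16 = 2^4.
Test 4^(16/q) mod 17 for each prime factor q of 16:
4^8 ≡ 1 (mod 17)  [q = 2: ≡ 1 ✗]
Since 4^8 ≡ 1, the order of 4 divides 8 < 16, so 4 is not a primitive root.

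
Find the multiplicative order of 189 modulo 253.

The order of 189 must divide φ(253) = φ(11·23) = (11−1)·(23−1) = 10·22 = 220 = 2^2 · 5 · 11.
Divisors of 220: 1, 2, 4, 5, 10, 11, 20, 22, 44, 55, 110, 220.
Test each divisor d:
189^1 ≡ 189 (mod 253)
189^2 ≡ 48 (mod 253)
189^4 ≡ 27 (mod 253)
189^5 ≡ 43 (mod 253)
189^10 ≡ 78 (mod 253)
189^11 ≡ 68 (mod 253)
189^20 ≡ 12 (mod 253)
189^22 ≡ 70 (mod 253)
189^44 ≡ 93 (mod 253)
189^55 ≡ 252 (mod 253)
189^110 ≡ 1 (mod 253) ✓
The smallest such exponent is 110, so the order of 189 is 110.

110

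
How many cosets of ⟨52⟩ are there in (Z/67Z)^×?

3

The order of 52 must divide φ(67) = 67 − 1 = 66 = 2 · 3 · 11.
Divisors of 66: 1, 2, 3, 6, 11, 22, 33, 66.
Check 52^d mod 67 for each divisor in increasing order:
52^1 ≡ 52 (mod 67)
52^2 ≡ 24 (mod 67)
52^3 ≡ 42 (mod 67)
52^6 ≡ 22 (mod 67)
52^11 ≡ 66 (mod 67)
52^22 ≡ 1 (mod 67) ✓
Thus |⟨52⟩| = ord(52) = 22.
[(Z/67Z)^× : ⟨52⟩] = 66/22 = 3.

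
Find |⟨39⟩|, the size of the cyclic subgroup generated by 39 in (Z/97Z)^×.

96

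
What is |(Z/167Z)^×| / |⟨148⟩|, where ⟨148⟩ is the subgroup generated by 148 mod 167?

1

The order of 148 must divide φ(167) = 167 − 1 = 166 = 2 · 83.
Divisors of 166: 1, 2, 83, 166.
Test each divisor d:
148^1 ≡ 148 (mod 167)
148^2 ≡ 27 (mod 167)
148^83 ≡ 166 (mod 167)
148^166 ≡ 1 (mod 167) ✓
Thus |⟨148⟩| = ord(148) = 166.
[(Z/167Z)^× : ⟨148⟩] = 166/166 = 1.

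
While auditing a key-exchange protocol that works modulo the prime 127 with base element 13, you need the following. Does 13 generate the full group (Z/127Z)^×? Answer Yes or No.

No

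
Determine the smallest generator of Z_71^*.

φ(71) = 71 − 1 = 70 = 2 · 5 · 7.
Test candidates g = 2, 3, … against the prime factors q ∈ {2, 5, 7} of φ(71): g is a generator iff g^(70/q) ≢ 1 for every such q.
g = 2: 2^35 ≡ 1 — hits 1, so not a primitive root.
g = 3: 3^35 ≡ 1 — hits 1, so not a primitive root.
g = 4: 4^35 ≡ 1 — hits 1, so not a primitive root.
g = 5: 5^35 ≡ 1 — hits 1, so not a primitive root.
g = 6: 6^35 ≡ 1 — hits 1, so not a primitive root.
g = 7: 7^35 ≡ 70; 7^14 ≡ 54; 7^10 ≡ 45 — none is 1, so 7 is a primitive root.
Hence the least primitive root of 71 is 7.

7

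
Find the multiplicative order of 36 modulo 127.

63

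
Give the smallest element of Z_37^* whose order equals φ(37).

2

φ(37) = 37 − 1 = 36 = 2^2 · 3^2.
g is a primitive root iff g^(36/q) ≢ 1 (mod 37) for each prime q ∈ {2, 3}.
g = 2: 2^18 ≡ 36; 2^12 ≡ 26 — none is 1, so 2 is a primitive root.
The smallest primitive root modulo 37 is 2.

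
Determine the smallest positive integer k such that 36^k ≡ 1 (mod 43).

Since 36 ∈ (Z/43Z)^×, its order divides φ(43) = 43 − 1 = 42 = 2 · 3 · 7.
Divisors of 42: 1, 2, 3, 6, 7, 14, 21, 42.
Check 36^d mod 43 for each divisor in increasing order:
36^1 ≡ 36 (mod 43)
36^2 ≡ 6 (mod 43)
36^3 ≡ 1 (mod 43) ✓
Hence ord(36) = 3.

3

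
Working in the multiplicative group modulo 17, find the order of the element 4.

4

Since 4 ∈ (Z/17Z)^×, its order divides φ(17) = 17 − 1 = 16 = 2^4.
Divisors of 16: 1, 2, 4, 8, 16.
Compute 4^d (mod 17) for the divisors d until we hit 1:
4^1 ≡ 4 (mod 17)
4^2 ≡ 16 (mod 17)
4^4 ≡ 1 (mod 17) ✓
Therefore the multiplicative order of 4 modulo 17 is 4.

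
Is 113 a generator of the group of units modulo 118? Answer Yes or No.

Yes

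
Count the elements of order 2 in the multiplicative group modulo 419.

φ(419) = 419 − 1 = 418 = 2 · 11 · 19.
In a cyclic group of order 418, there are φ(d) elements of order d for each divisor d of 418, and zero for non-divisors.
2 | 418, and φ(2) = 2 − 1 = 1.

1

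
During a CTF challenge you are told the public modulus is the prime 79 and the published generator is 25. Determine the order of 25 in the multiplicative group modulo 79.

39

By Lagrange's theorem, ord_79(25) divides φ(79) = 79 − 1 = 78 = 2 · 3 · 13.
Divisors of 78: 1, 2, 3, 6, 13, 26, 39, 78.
Evaluate successive powers at the divisors of 78:
25^1 ≡ 25
25^2 ≡ 72
25^3 ≡ 62
25^6 ≡ 52
25^13 ≡ 55
25^26 ≡ 23
25^39 ≡ 1
Hence ord(25) = 39.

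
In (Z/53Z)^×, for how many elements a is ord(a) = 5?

0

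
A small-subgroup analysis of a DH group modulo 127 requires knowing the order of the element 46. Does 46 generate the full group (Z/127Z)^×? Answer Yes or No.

φ(127) = 127 − 1 = 126 = 2 · 3^2 · 7.
Test 46^(126/q) mod 127 for each prime factor q of 126:
46^63 ≡ 126 (mod 127)  [q = 2: ≢ 1 ✓]
46^42 ≡ 107 (mod 127)  [q = 3: ≢ 1 ✓]
46^18 ≡ 2 (mod 127)  [q = 7: ≢ 1 ✓]
All checks pass, so 46 has order 126 and is a primitive root modulo 127.

Yes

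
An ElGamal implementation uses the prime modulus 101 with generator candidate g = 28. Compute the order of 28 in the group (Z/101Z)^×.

100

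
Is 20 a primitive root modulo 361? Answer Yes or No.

No

φ(361) = φ(19^2) = 19·(19−1) = 342 = 2 · 3^2 · 19.
20 is a primitive root mod 361 iff 20^(φ(361)/q) ≢ 1 for every prime q | φ(361), i.e. q ∈ {2, 3, 19}.
20^171 ≡ 1 (mod 361)  [q = 2: ≡ 1 ✗]
20^114 ≡ 1 (mod 361)  [q = 3: ≡ 1 ✗]
20^18 ≡ 343 (mod 361)  [q = 19: ≢ 1 ✓]
Since 20^171 ≡ 1, the order of 20 divides 171 < 342, so 20 is not a primitive root.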